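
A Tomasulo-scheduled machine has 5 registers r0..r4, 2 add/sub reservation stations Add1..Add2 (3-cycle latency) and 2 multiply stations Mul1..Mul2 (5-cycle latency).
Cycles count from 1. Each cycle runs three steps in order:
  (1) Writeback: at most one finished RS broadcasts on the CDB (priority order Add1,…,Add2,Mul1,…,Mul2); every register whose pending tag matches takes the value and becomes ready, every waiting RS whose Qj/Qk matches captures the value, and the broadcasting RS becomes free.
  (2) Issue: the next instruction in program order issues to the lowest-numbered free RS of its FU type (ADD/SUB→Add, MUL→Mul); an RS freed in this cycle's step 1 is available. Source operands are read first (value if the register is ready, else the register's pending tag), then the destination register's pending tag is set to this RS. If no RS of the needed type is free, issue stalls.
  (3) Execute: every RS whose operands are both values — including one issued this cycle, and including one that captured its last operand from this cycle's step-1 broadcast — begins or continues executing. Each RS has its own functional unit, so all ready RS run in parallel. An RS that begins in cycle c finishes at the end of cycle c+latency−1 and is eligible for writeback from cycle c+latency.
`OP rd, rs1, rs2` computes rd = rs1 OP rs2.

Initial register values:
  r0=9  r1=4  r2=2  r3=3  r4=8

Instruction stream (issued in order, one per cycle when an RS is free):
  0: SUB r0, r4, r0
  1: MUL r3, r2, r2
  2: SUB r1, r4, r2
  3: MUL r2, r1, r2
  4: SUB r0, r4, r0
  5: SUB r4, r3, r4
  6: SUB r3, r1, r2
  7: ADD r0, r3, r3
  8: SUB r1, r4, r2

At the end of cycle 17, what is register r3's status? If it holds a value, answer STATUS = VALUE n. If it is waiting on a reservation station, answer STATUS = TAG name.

STATUS = VALUE -6

cycle 1: issue SUB r0<-Add1 // r0:Add1,r1:4,r2:2,r3:3,r4:8
cycle 2: issue MUL r3<-Mul1 // r0:Add1,r1:4,r2:2,r3:Mul1,r4:8
cycle 3: issue SUB r1<-Add2 // r0:Add1,r1:Add2,r2:2,r3:Mul1,r4:8
cycle 4: CDB Add1=-1; issue MUL r2<-Mul2 // r0:-1,r1:Add2,r2:Mul2,r3:Mul1,r4:8
cycle 5: issue SUB r0<-Add1 // r0:Add1,r1:Add2,r2:Mul2,r3:Mul1,r4:8
cycle 6: CDB Add2=6; issue SUB r4<-Add2 // r0:Add1,r1:6,r2:Mul2,r3:Mul1,r4:Add2
cycle 7: CDB Mul1=4; stall // r0:Add1,r1:6,r2:Mul2,r3:4,r4:Add2
cycle 8: CDB Add1=9; issue SUB r3<-Add1 // r0:9,r1:6,r2:Mul2,r3:Add1,r4:Add2
cycle 9: stall // r0:9,r1:6,r2:Mul2,r3:Add1,r4:Add2
cycle 10: CDB Add2=-4; issue ADD r0<-Add2 // r0:Add2,r1:6,r2:Mul2,r3:Add1,r4:-4
cycle 11: CDB Mul2=12; stall // r0:Add2,r1:6,r2:12,r3:Add1,r4:-4
cycle 12: stall // r0:Add2,r1:6,r2:12,r3:Add1,r4:-4
cycle 13: stall // r0:Add2,r1:6,r2:12,r3:Add1,r4:-4
cycle 14: CDB Add1=-6; issue SUB r1<-Add1 // r0:Add2,r1:Add1,r2:12,r3:-6,r4:-4
cycle 15: - // r0:Add2,r1:Add1,r2:12,r3:-6,r4:-4
cycle 16: - // r0:Add2,r1:Add1,r2:12,r3:-6,r4:-4
cycle 17: CDB Add1=-16 // r0:Add2,r1:-16,r2:12,r3:-6,r4:-4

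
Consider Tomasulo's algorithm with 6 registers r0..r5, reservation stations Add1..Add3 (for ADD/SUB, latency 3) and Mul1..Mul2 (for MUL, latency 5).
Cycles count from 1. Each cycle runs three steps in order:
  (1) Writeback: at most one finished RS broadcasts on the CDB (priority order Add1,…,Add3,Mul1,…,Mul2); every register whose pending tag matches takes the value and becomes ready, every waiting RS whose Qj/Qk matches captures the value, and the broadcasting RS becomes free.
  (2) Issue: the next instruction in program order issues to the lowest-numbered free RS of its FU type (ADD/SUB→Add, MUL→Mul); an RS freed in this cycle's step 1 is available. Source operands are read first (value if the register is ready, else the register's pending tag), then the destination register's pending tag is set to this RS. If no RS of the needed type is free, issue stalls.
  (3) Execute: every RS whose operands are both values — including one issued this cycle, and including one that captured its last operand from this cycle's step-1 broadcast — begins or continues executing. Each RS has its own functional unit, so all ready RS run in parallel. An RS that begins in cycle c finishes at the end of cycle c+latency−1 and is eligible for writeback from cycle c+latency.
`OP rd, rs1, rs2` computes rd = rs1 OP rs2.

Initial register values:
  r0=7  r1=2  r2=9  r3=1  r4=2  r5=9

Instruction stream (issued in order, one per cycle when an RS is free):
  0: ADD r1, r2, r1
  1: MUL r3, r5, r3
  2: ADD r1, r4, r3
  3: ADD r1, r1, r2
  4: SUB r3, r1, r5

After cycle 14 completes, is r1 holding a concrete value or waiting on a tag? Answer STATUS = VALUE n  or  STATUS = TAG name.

STATUS = VALUE 20

cycle 1: issue ADD r1<-Add1 // r0:7,r1:Add1,r2:9,r3:1,r4:2,r5:9
cycle 2: issue MUL r3<-Mul1 // r0:7,r1:Add1,r2:9,r3:Mul1,r4:2,r5:9
cycle 3: issue ADD r1<-Add2 // r0:7,r1:Add2,r2:9,r3:Mul1,r4:2,r5:9
cycle 4: CDB Add1=11; issue ADD r1<-Add1 // r0:7,r1:Add1,r2:9,r3:Mul1,r4:2,r5:9
cycle 5: issue SUB r3<-Add3 // r0:7,r1:Add1,r2:9,r3:Add3,r4:2,r5:9
cycle 6: - // r0:7,r1:Add1,r2:9,r3:Add3,r4:2,r5:9
cycle 7: CDB Mul1=9 // r0:7,r1:Add1,r2:9,r3:Add3,r4:2,r5:9
cycle 8: - // r0:7,r1:Add1,r2:9,r3:Add3,r4:2,r5:9
cycle 9: - // r0:7,r1:Add1,r2:9,r3:Add3,r4:2,r5:9
cycle 10: CDB Add2=11 // r0:7,r1:Add1,r2:9,r3:Add3,r4:2,r5:9
cycle 11: - // r0:7,r1:Add1,r2:9,r3:Add3,r4:2,r5:9
cycle 12: - // r0:7,r1:Add1,r2:9,r3:Add3,r4:2,r5:9
cycle 13: CDB Add1=20 // r0:7,r1:20,r2:9,r3:Add3,r4:2,r5:9
cycle 14: - // r0:7,r1:20,r2:9,r3:Add3,r4:2,r5:9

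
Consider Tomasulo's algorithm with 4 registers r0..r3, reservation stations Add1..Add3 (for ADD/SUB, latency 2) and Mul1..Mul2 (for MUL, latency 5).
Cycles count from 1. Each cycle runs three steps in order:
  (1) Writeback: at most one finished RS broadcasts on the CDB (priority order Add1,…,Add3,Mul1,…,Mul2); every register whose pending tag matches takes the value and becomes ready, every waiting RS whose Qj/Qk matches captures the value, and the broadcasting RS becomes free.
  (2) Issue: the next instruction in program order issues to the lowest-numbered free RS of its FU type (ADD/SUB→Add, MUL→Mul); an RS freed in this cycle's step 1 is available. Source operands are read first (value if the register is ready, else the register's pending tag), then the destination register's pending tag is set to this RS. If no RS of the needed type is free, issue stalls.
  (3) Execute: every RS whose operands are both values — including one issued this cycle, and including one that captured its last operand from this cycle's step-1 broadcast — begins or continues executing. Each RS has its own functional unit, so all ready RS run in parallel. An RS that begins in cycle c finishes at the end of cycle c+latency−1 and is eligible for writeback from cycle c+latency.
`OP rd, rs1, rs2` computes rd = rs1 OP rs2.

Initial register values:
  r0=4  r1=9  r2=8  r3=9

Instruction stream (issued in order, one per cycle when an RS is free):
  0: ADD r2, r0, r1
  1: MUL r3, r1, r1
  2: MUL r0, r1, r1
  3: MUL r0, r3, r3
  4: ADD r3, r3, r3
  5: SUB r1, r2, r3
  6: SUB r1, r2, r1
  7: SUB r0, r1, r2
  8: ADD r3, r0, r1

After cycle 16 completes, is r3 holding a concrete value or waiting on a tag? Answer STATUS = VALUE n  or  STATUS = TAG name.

c1: issue ADD r2<-Add1 | r0:4,r1:9,r2:Add1,r3:9
c2: issue MUL r3<-Mul1 | r0:4,r1:9,r2:Add1,r3:Mul1
c3: CDB Add1=13; issue MUL r0<-Mul2 | r0:Mul2,r1:9,r2:13,r3:Mul1
c4: stall | r0:Mul2,r1:9,r2:13,r3:Mul1
c5: stall | r0:Mul2,r1:9,r2:13,r3:Mul1
c6: stall | r0:Mul2,r1:9,r2:13,r3:Mul1
c7: CDB Mul1=81; issue MUL r0<-Mul1 | r0:Mul1,r1:9,r2:13,r3:81
c8: CDB Mul2=81; issue ADD r3<-Add1 | r0:Mul1,r1:9,r2:13,r3:Add1
c9: issue SUB r1<-Add2 | r0:Mul1,r1:Add2,r2:13,r3:Add1
c10: CDB Add1=162; issue SUB r1<-Add1 | r0:Mul1,r1:Add1,r2:13,r3:162
c11: issue SUB r0<-Add3 | r0:Add3,r1:Add1,r2:13,r3:162
c12: CDB Add2=-149; issue ADD r3<-Add2 | r0:Add3,r1:Add1,r2:13,r3:Add2
c13: CDB Mul1=6561 | r0:Add3,r1:Add1,r2:13,r3:Add2
c14: CDB Add1=162 | r0:Add3,r1:162,r2:13,r3:Add2
c15: - | r0:Add3,r1:162,r2:13,r3:Add2
c16: CDB Add3=149 | r0:149,r1:162,r2:13,r3:Add2

STATUS = TAG Add2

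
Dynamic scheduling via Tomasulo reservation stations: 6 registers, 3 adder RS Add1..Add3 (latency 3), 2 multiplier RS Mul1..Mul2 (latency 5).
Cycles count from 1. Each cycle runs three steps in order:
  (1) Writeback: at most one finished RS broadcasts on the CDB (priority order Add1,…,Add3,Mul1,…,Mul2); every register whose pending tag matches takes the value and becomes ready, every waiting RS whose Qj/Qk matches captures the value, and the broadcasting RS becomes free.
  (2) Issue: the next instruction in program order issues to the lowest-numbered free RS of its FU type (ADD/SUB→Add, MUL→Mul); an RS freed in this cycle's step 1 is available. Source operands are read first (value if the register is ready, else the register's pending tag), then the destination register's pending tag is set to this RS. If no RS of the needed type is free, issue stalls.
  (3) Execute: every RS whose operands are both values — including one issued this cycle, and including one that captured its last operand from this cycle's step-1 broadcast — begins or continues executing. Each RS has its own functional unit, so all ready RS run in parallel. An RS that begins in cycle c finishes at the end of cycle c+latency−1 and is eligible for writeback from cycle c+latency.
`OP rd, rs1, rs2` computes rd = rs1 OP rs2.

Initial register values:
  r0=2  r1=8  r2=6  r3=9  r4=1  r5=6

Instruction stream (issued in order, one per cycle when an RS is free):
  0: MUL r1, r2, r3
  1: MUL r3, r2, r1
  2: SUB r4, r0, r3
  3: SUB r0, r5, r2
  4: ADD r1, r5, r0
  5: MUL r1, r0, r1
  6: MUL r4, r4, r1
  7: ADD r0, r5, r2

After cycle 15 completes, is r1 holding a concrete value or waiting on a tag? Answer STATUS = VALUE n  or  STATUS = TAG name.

c1: issue MUL r1<-Mul1 | r0:2,r1:Mul1,r2:6,r3:9,r4:1,r5:6
c2: issue MUL r3<-Mul2 | r0:2,r1:Mul1,r2:6,r3:Mul2,r4:1,r5:6
c3: issue SUB r4<-Add1 | r0:2,r1:Mul1,r2:6,r3:Mul2,r4:Add1,r5:6
c4: issue SUB r0<-Add2 | r0:Add2,r1:Mul1,r2:6,r3:Mul2,r4:Add1,r5:6
c5: issue ADD r1<-Add3 | r0:Add2,r1:Add3,r2:6,r3:Mul2,r4:Add1,r5:6
c6: CDB Mul1=54; issue MUL r1<-Mul1 | r0:Add2,r1:Mul1,r2:6,r3:Mul2,r4:Add1,r5:6
c7: CDB Add2=0; stall | r0:0,r1:Mul1,r2:6,r3:Mul2,r4:Add1,r5:6
c8: stall | r0:0,r1:Mul1,r2:6,r3:Mul2,r4:Add1,r5:6
c9: stall | r0:0,r1:Mul1,r2:6,r3:Mul2,r4:Add1,r5:6
c10: CDB Add3=6; stall | r0:0,r1:Mul1,r2:6,r3:Mul2,r4:Add1,r5:6
c11: CDB Mul2=324; issue MUL r4<-Mul2 | r0:0,r1:Mul1,r2:6,r3:324,r4:Mul2,r5:6
c12: issue ADD r0<-Add2 | r0:Add2,r1:Mul1,r2:6,r3:324,r4:Mul2,r5:6
c13: - | r0:Add2,r1:Mul1,r2:6,r3:324,r4:Mul2,r5:6
c14: CDB Add1=-322 | r0:Add2,r1:Mul1,r2:6,r3:324,r4:Mul2,r5:6
c15: CDB Add2=12 | r0:12,r1:Mul1,r2:6,r3:324,r4:Mul2,r5:6

STATUS = TAG Mul1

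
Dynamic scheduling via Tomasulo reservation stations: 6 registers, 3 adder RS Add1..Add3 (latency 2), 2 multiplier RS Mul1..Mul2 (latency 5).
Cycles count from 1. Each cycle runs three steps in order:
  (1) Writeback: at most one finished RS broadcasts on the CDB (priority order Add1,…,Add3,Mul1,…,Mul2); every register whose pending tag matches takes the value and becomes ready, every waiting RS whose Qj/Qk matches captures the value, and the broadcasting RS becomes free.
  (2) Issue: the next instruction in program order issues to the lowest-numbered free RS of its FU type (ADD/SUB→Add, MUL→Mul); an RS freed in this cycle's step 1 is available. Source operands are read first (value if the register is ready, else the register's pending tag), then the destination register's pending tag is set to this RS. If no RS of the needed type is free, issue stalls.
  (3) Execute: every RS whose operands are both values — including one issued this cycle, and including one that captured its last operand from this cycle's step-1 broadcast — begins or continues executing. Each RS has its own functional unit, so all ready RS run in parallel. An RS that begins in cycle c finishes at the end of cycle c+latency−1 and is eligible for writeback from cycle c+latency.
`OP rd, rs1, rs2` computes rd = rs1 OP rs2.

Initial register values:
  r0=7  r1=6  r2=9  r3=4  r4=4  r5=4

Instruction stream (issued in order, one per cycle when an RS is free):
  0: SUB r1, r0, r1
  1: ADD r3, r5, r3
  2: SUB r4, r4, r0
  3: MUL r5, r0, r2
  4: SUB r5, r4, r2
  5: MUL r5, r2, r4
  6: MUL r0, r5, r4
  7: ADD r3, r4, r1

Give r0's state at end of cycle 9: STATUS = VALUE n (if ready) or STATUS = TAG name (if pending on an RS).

c1: issue SUB r1<-Add1 | r0:7,r1:Add1,r2:9,r3:4,r4:4,r5:4
c2: issue ADD r3<-Add2 | r0:7,r1:Add1,r2:9,r3:Add2,r4:4,r5:4
c3: CDB Add1=1; issue SUB r4<-Add1 | r0:7,r1:1,r2:9,r3:Add2,r4:Add1,r5:4
c4: CDB Add2=8; issue MUL r5<-Mul1 | r0:7,r1:1,r2:9,r3:8,r4:Add1,r5:Mul1
c5: CDB Add1=-3; issue SUB r5<-Add1 | r0:7,r1:1,r2:9,r3:8,r4:-3,r5:Add1
c6: issue MUL r5<-Mul2 | r0:7,r1:1,r2:9,r3:8,r4:-3,r5:Mul2
c7: CDB Add1=-12; stall | r0:7,r1:1,r2:9,r3:8,r4:-3,r5:Mul2
c8: stall | r0:7,r1:1,r2:9,r3:8,r4:-3,r5:Mul2
c9: CDB Mul1=63; issue MUL r0<-Mul1 | r0:Mul1,r1:1,r2:9,r3:8,r4:-3,r5:Mul2

STATUS = TAG Mul1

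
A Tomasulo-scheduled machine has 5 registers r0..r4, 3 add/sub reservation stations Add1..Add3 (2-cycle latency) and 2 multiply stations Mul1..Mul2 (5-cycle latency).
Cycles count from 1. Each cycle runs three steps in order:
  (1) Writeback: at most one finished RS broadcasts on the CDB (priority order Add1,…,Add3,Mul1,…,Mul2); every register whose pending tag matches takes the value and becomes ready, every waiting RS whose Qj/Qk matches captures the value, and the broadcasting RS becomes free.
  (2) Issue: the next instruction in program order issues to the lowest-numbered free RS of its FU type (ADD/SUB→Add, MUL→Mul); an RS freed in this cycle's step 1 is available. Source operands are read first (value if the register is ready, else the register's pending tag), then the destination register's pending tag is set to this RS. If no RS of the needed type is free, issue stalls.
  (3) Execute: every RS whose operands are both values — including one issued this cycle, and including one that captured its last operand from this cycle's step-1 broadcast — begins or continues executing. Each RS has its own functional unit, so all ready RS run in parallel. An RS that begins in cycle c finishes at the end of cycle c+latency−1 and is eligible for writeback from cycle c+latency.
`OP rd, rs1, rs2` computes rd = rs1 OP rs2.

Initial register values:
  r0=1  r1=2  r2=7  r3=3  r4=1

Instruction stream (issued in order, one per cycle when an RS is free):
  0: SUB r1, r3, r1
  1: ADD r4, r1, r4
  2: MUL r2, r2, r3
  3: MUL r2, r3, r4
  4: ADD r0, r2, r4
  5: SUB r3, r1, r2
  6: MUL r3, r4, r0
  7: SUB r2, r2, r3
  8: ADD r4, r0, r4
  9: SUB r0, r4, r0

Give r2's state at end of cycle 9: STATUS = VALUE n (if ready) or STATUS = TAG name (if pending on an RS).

  c1: issue SUB r1<-Add1  regs: r0:1,r1:Add1,r2:7,r3:3,r4:1
  c2: issue ADD r4<-Add2  regs: r0:1,r1:Add1,r2:7,r3:3,r4:Add2
  c3: CDB Add1=1; issue MUL r2<-Mul1  regs: r0:1,r1:1,r2:Mul1,r3:3,r4:Add2
  c4: issue MUL r2<-Mul2  regs: r0:1,r1:1,r2:Mul2,r3:3,r4:Add2
  c5: CDB Add2=2; issue ADD r0<-Add1  regs: r0:Add1,r1:1,r2:Mul2,r3:3,r4:2
  c6: issue SUB r3<-Add2  regs: r0:Add1,r1:1,r2:Mul2,r3:Add2,r4:2
  c7: stall  regs: r0:Add1,r1:1,r2:Mul2,r3:Add2,r4:2
  c8: CDB Mul1=21; issue MUL r3<-Mul1  regs: r0:Add1,r1:1,r2:Mul2,r3:Mul1,r4:2
  c9: issue SUB r2<-Add3  regs: r0:Add1,r1:1,r2:Add3,r3:Mul1,r4:2

STATUS = TAG Add3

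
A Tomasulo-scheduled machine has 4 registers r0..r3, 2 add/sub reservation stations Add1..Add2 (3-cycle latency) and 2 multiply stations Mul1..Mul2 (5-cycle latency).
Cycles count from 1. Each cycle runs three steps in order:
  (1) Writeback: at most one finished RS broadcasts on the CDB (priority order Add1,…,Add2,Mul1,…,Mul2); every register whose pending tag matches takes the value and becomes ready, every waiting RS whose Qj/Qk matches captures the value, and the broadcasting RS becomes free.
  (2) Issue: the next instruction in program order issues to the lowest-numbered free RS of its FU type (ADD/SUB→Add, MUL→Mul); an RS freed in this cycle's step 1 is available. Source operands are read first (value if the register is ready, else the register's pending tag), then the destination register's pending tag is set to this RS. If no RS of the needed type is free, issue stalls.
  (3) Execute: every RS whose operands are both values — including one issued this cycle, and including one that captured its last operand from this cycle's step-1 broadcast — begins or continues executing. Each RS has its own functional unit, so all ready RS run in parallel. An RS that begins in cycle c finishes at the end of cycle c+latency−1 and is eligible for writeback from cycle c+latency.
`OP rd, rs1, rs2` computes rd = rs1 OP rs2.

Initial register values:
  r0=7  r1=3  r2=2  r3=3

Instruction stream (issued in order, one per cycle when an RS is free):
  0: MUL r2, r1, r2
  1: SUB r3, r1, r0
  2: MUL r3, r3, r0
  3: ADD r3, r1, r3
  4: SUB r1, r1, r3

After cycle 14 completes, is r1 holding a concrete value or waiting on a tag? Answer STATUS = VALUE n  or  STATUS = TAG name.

STATUS = TAG Add1

  c1: issue MUL r2<-Mul1  regs: r0:7,r1:3,r2:Mul1,r3:3
  c2: issue SUB r3<-Add1  regs: r0:7,r1:3,r2:Mul1,r3:Add1
  c3: issue MUL r3<-Mul2  regs: r0:7,r1:3,r2:Mul1,r3:Mul2
  c4: issue ADD r3<-Add2  regs: r0:7,r1:3,r2:Mul1,r3:Add2
  c5: CDB Add1=-4; issue SUB r1<-Add1  regs: r0:7,r1:Add1,r2:Mul1,r3:Add2
  c6: CDB Mul1=6  regs: r0:7,r1:Add1,r2:6,r3:Add2
  c7: -  regs: r0:7,r1:Add1,r2:6,r3:Add2
  c8: -  regs: r0:7,r1:Add1,r2:6,r3:Add2
  c9: -  regs: r0:7,r1:Add1,r2:6,r3:Add2
  c10: CDB Mul2=-28  regs: r0:7,r1:Add1,r2:6,r3:Add2
  c11: -  regs: r0:7,r1:Add1,r2:6,r3:Add2
  c12: -  regs: r0:7,r1:Add1,r2:6,r3:Add2
  c13: CDB Add2=-25  regs: r0:7,r1:Add1,r2:6,r3:-25
  c14: -  regs: r0:7,r1:Add1,r2:6,r3:-25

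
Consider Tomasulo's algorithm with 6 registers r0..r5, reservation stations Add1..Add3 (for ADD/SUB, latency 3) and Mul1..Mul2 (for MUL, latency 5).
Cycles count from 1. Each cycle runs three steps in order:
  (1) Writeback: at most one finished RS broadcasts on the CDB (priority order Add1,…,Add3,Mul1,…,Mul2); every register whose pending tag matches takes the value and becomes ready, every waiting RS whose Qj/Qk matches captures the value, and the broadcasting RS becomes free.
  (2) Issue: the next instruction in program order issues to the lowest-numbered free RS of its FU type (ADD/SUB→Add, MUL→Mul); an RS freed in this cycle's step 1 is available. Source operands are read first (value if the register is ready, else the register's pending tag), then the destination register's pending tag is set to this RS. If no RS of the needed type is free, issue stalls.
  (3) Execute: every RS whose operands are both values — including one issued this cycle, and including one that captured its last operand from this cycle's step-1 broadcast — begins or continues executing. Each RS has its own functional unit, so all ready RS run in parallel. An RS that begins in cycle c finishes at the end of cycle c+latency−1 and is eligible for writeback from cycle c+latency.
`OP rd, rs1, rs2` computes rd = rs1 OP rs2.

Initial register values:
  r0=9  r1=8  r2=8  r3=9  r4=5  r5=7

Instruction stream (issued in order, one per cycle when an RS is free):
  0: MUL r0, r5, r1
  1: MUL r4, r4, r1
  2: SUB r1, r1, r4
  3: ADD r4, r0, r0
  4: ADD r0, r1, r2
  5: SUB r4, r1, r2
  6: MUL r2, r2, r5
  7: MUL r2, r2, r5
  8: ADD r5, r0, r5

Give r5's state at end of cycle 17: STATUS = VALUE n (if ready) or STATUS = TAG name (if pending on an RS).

cycle 1: issue MUL r0<-Mul1 // r0:Mul1,r1:8,r2:8,r3:9,r4:5,r5:7
cycle 2: issue MUL r4<-Mul2 // r0:Mul1,r1:8,r2:8,r3:9,r4:Mul2,r5:7
cycle 3: issue SUB r1<-Add1 // r0:Mul1,r1:Add1,r2:8,r3:9,r4:Mul2,r5:7
cycle 4: issue ADD r4<-Add2 // r0:Mul1,r1:Add1,r2:8,r3:9,r4:Add2,r5:7
cycle 5: issue ADD r0<-Add3 // r0:Add3,r1:Add1,r2:8,r3:9,r4:Add2,r5:7
cycle 6: CDB Mul1=56; stall // r0:Add3,r1:Add1,r2:8,r3:9,r4:Add2,r5:7
cycle 7: CDB Mul2=40; stall // r0:Add3,r1:Add1,r2:8,r3:9,r4:Add2,r5:7
cycle 8: stall // r0:Add3,r1:Add1,r2:8,r3:9,r4:Add2,r5:7
cycle 9: CDB Add2=112; issue SUB r4<-Add2 // r0:Add3,r1:Add1,r2:8,r3:9,r4:Add2,r5:7
cycle 10: CDB Add1=-32; issue MUL r2<-Mul1 // r0:Add3,r1:-32,r2:Mul1,r3:9,r4:Add2,r5:7
cycle 11: issue MUL r2<-Mul2 // r0:Add3,r1:-32,r2:Mul2,r3:9,r4:Add2,r5:7
cycle 12: issue ADD r5<-Add1 // r0:Add3,r1:-32,r2:Mul2,r3:9,r4:Add2,r5:Add1
cycle 13: CDB Add2=-40 // r0:Add3,r1:-32,r2:Mul2,r3:9,r4:-40,r5:Add1
cycle 14: CDB Add3=-24 // r0:-24,r1:-32,r2:Mul2,r3:9,r4:-40,r5:Add1
cycle 15: CDB Mul1=56 // r0:-24,r1:-32,r2:Mul2,r3:9,r4:-40,r5:Add1
cycle 16: - // r0:-24,r1:-32,r2:Mul2,r3:9,r4:-40,r5:Add1
cycle 17: CDB Add1=-17 // r0:-24,r1:-32,r2:Mul2,r3:9,r4:-40,r5:-17

STATUS = VALUE -17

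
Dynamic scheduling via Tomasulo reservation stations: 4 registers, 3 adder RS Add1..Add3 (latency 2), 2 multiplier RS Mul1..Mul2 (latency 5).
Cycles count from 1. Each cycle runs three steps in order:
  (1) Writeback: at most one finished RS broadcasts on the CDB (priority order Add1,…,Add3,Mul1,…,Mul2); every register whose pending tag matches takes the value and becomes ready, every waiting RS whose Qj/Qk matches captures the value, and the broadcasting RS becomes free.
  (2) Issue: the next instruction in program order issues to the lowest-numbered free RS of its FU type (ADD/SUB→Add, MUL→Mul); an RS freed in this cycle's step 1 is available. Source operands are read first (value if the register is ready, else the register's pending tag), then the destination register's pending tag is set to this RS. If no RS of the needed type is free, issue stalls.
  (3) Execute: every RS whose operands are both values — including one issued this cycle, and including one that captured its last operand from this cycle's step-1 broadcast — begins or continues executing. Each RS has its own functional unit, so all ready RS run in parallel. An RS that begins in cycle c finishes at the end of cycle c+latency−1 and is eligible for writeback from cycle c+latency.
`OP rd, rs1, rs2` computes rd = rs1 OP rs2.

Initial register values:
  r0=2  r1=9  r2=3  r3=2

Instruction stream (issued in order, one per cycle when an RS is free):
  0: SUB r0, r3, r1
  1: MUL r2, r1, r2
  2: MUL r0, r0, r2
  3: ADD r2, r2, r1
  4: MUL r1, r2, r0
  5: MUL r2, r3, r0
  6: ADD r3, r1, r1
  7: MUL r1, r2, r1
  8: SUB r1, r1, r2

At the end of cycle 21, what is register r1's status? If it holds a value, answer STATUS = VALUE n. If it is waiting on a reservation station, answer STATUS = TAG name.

cycle 1: issue SUB r0<-Add1 // r0:Add1,r1:9,r2:3,r3:2
cycle 2: issue MUL r2<-Mul1 // r0:Add1,r1:9,r2:Mul1,r3:2
cycle 3: CDB Add1=-7; issue MUL r0<-Mul2 // r0:Mul2,r1:9,r2:Mul1,r3:2
cycle 4: issue ADD r2<-Add1 // r0:Mul2,r1:9,r2:Add1,r3:2
cycle 5: stall // r0:Mul2,r1:9,r2:Add1,r3:2
cycle 6: stall // r0:Mul2,r1:9,r2:Add1,r3:2
cycle 7: CDB Mul1=27; issue MUL r1<-Mul1 // r0:Mul2,r1:Mul1,r2:Add1,r3:2
cycle 8: stall // r0:Mul2,r1:Mul1,r2:Add1,r3:2
cycle 9: CDB Add1=36; stall // r0:Mul2,r1:Mul1,r2:36,r3:2
cycle 10: stall // r0:Mul2,r1:Mul1,r2:36,r3:2
cycle 11: stall // r0:Mul2,r1:Mul1,r2:36,r3:2
cycle 12: CDB Mul2=-189; issue MUL r2<-Mul2 // r0:-189,r1:Mul1,r2:Mul2,r3:2
cycle 13: issue ADD r3<-Add1 // r0:-189,r1:Mul1,r2:Mul2,r3:Add1
cycle 14: stall // r0:-189,r1:Mul1,r2:Mul2,r3:Add1
cycle 15: stall // r0:-189,r1:Mul1,r2:Mul2,r3:Add1
cycle 16: stall // r0:-189,r1:Mul1,r2:Mul2,r3:Add1
cycle 17: CDB Mul1=-6804; issue MUL r1<-Mul1 // r0:-189,r1:Mul1,r2:Mul2,r3:Add1
cycle 18: CDB Mul2=-378; issue SUB r1<-Add2 // r0:-189,r1:Add2,r2:-378,r3:Add1
cycle 19: CDB Add1=-13608 // r0:-189,r1:Add2,r2:-378,r3:-13608
cycle 20: - // r0:-189,r1:Add2,r2:-378,r3:-13608
cycle 21: - // r0:-189,r1:Add2,r2:-378,r3:-13608

STATUS = TAG Add2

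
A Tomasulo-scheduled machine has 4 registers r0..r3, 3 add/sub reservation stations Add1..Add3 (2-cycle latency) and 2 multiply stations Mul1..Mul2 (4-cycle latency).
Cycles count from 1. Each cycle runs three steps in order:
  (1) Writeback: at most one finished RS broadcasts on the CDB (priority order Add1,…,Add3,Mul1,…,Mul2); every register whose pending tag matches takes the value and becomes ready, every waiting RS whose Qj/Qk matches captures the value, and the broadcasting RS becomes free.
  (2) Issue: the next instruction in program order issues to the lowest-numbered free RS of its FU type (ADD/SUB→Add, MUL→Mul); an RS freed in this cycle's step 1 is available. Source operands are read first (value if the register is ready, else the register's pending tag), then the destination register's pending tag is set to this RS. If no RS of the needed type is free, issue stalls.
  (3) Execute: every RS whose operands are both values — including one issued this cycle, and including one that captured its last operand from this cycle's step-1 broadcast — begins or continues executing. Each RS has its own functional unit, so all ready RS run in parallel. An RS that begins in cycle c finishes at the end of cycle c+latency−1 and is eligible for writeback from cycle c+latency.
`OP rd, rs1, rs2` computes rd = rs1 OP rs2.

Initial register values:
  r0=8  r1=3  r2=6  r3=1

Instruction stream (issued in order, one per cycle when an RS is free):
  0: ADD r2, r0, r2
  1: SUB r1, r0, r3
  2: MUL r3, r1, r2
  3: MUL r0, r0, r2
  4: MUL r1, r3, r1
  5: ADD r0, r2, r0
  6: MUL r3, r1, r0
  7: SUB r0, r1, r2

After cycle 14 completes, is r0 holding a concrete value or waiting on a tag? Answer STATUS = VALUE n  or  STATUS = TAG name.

STATUS = VALUE 672

cycle 1: issue ADD r2<-Add1 // r0:8,r1:3,r2:Add1,r3:1
cycle 2: issue SUB r1<-Add2 // r0:8,r1:Add2,r2:Add1,r3:1
cycle 3: CDB Add1=14; issue MUL r3<-Mul1 // r0:8,r1:Add2,r2:14,r3:Mul1
cycle 4: CDB Add2=7; issue MUL r0<-Mul2 // r0:Mul2,r1:7,r2:14,r3:Mul1
cycle 5: stall // r0:Mul2,r1:7,r2:14,r3:Mul1
cycle 6: stall // r0:Mul2,r1:7,r2:14,r3:Mul1
cycle 7: stall // r0:Mul2,r1:7,r2:14,r3:Mul1
cycle 8: CDB Mul1=98; issue MUL r1<-Mul1 // r0:Mul2,r1:Mul1,r2:14,r3:98
cycle 9: CDB Mul2=112; issue ADD r0<-Add1 // r0:Add1,r1:Mul1,r2:14,r3:98
cycle 10: issue MUL r3<-Mul2 // r0:Add1,r1:Mul1,r2:14,r3:Mul2
cycle 11: CDB Add1=126; issue SUB r0<-Add1 // r0:Add1,r1:Mul1,r2:14,r3:Mul2
cycle 12: CDB Mul1=686 // r0:Add1,r1:686,r2:14,r3:Mul2
cycle 13: - // r0:Add1,r1:686,r2:14,r3:Mul2
cycle 14: CDB Add1=672 // r0:672,r1:686,r2:14,r3:Mul2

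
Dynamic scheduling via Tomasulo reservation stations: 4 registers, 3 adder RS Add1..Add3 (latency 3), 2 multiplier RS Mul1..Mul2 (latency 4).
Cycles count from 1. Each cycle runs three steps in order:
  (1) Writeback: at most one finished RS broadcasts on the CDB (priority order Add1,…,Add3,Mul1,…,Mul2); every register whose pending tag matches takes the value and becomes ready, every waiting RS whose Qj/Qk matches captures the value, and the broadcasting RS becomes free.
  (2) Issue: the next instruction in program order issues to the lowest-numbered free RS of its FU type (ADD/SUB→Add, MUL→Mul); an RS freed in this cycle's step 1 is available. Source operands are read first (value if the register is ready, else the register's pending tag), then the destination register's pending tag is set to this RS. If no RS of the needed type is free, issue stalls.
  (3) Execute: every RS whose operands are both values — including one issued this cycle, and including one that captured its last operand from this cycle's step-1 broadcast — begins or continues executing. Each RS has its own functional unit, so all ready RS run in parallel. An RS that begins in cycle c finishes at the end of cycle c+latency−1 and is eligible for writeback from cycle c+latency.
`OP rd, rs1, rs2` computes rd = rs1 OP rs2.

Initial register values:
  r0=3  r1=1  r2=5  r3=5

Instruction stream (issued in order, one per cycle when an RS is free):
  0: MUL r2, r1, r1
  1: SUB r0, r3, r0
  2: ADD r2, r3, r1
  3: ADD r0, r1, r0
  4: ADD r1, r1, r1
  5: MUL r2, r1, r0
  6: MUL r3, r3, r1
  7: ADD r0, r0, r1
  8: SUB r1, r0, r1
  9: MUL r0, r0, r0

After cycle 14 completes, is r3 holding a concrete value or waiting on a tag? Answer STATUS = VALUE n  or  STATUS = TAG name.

cycle 1: issue MUL r2<-Mul1 // r0:3,r1:1,r2:Mul1,r3:5
cycle 2: issue SUB r0<-Add1 // r0:Add1,r1:1,r2:Mul1,r3:5
cycle 3: issue ADD r2<-Add2 // r0:Add1,r1:1,r2:Add2,r3:5
cycle 4: issue ADD r0<-Add3 // r0:Add3,r1:1,r2:Add2,r3:5
cycle 5: CDB Add1=2; issue ADD r1<-Add1 // r0:Add3,r1:Add1,r2:Add2,r3:5
cycle 6: CDB Add2=6; issue MUL r2<-Mul2 // r0:Add3,r1:Add1,r2:Mul2,r3:5
cycle 7: CDB Mul1=1; issue MUL r3<-Mul1 // r0:Add3,r1:Add1,r2:Mul2,r3:Mul1
cycle 8: CDB Add1=2; issue ADD r0<-Add1 // r0:Add1,r1:2,r2:Mul2,r3:Mul1
cycle 9: CDB Add3=3; issue SUB r1<-Add2 // r0:Add1,r1:Add2,r2:Mul2,r3:Mul1
cycle 10: stall // r0:Add1,r1:Add2,r2:Mul2,r3:Mul1
cycle 11: stall // r0:Add1,r1:Add2,r2:Mul2,r3:Mul1
cycle 12: CDB Add1=5; stall // r0:5,r1:Add2,r2:Mul2,r3:Mul1
cycle 13: CDB Mul1=10; issue MUL r0<-Mul1 // r0:Mul1,r1:Add2,r2:Mul2,r3:10
cycle 14: CDB Mul2=6 // r0:Mul1,r1:Add2,r2:6,r3:10

STATUS = VALUE 10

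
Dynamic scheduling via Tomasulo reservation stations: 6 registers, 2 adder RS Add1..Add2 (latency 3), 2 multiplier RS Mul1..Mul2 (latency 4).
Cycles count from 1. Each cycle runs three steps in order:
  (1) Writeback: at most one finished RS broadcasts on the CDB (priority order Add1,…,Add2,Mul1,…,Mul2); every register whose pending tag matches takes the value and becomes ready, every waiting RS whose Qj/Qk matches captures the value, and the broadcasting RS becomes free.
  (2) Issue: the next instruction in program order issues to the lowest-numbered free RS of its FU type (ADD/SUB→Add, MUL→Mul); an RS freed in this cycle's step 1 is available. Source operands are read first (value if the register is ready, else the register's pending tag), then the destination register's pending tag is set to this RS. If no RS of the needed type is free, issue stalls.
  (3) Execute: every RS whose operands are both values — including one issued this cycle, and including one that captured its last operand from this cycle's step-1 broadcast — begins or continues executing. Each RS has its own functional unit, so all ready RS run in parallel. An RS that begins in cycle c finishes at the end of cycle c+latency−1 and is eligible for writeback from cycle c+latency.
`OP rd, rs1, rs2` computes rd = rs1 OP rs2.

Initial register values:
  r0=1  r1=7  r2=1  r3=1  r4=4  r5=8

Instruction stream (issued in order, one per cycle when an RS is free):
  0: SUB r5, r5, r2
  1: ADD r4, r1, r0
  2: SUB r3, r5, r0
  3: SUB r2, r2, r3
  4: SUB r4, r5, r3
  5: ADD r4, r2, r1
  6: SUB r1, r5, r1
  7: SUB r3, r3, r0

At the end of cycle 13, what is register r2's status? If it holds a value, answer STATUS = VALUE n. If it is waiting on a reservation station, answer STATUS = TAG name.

cycle 1: issue SUB r5<-Add1 // r0:1,r1:7,r2:1,r3:1,r4:4,r5:Add1
cycle 2: issue ADD r4<-Add2 // r0:1,r1:7,r2:1,r3:1,r4:Add2,r5:Add1
cycle 3: stall // r0:1,r1:7,r2:1,r3:1,r4:Add2,r5:Add1
cycle 4: CDB Add1=7; issue SUB r3<-Add1 // r0:1,r1:7,r2:1,r3:Add1,r4:Add2,r5:7
cycle 5: CDB Add2=8; issue SUB r2<-Add2 // r0:1,r1:7,r2:Add2,r3:Add1,r4:8,r5:7
cycle 6: stall // r0:1,r1:7,r2:Add2,r3:Add1,r4:8,r5:7
cycle 7: CDB Add1=6; issue SUB r4<-Add1 // r0:1,r1:7,r2:Add2,r3:6,r4:Add1,r5:7
cycle 8: stall // r0:1,r1:7,r2:Add2,r3:6,r4:Add1,r5:7
cycle 9: stall // r0:1,r1:7,r2:Add2,r3:6,r4:Add1,r5:7
cycle 10: CDB Add1=1; issue ADD r4<-Add1 // r0:1,r1:7,r2:Add2,r3:6,r4:Add1,r5:7
cycle 11: CDB Add2=-5; issue SUB r1<-Add2 // r0:1,r1:Add2,r2:-5,r3:6,r4:Add1,r5:7
cycle 12: stall // r0:1,r1:Add2,r2:-5,r3:6,r4:Add1,r5:7
cycle 13: stall // r0:1,r1:Add2,r2:-5,r3:6,r4:Add1,r5:7

STATUS = VALUE -5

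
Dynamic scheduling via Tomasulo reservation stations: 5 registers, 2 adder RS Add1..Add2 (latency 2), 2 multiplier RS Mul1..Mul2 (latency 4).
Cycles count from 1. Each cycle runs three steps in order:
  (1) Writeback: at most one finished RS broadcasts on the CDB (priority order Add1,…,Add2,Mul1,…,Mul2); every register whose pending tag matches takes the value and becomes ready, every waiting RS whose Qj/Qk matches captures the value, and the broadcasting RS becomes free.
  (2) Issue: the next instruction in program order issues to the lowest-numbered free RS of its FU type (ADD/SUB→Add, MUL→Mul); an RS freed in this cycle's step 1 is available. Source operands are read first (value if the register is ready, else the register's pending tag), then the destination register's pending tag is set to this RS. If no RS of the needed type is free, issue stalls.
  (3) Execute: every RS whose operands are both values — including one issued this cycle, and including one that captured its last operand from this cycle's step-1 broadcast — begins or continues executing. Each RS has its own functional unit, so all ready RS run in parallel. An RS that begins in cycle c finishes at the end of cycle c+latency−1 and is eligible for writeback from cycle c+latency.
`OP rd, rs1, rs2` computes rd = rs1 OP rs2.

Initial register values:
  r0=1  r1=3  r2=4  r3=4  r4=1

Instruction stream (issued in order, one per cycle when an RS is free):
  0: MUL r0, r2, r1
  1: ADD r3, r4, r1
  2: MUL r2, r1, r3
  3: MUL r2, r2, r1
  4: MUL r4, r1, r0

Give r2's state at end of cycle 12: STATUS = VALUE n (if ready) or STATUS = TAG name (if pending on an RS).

STATUS = VALUE 36

cycle 1: issue MUL r0<-Mul1 // r0:Mul1,r1:3,r2:4,r3:4,r4:1
cycle 2: issue ADD r3<-Add1 // r0:Mul1,r1:3,r2:4,r3:Add1,r4:1
cycle 3: issue MUL r2<-Mul2 // r0:Mul1,r1:3,r2:Mul2,r3:Add1,r4:1
cycle 4: CDB Add1=4; stall // r0:Mul1,r1:3,r2:Mul2,r3:4,r4:1
cycle 5: CDB Mul1=12; issue MUL r2<-Mul1 // r0:12,r1:3,r2:Mul1,r3:4,r4:1
cycle 6: stall // r0:12,r1:3,r2:Mul1,r3:4,r4:1
cycle 7: stall // r0:12,r1:3,r2:Mul1,r3:4,r4:1
cycle 8: CDB Mul2=12; issue MUL r4<-Mul2 // r0:12,r1:3,r2:Mul1,r3:4,r4:Mul2
cycle 9: - // r0:12,r1:3,r2:Mul1,r3:4,r4:Mul2
cycle 10: - // r0:12,r1:3,r2:Mul1,r3:4,r4:Mul2
cycle 11: - // r0:12,r1:3,r2:Mul1,r3:4,r4:Mul2
cycle 12: CDB Mul1=36 // r0:12,r1:3,r2:36,r3:4,r4:Mul2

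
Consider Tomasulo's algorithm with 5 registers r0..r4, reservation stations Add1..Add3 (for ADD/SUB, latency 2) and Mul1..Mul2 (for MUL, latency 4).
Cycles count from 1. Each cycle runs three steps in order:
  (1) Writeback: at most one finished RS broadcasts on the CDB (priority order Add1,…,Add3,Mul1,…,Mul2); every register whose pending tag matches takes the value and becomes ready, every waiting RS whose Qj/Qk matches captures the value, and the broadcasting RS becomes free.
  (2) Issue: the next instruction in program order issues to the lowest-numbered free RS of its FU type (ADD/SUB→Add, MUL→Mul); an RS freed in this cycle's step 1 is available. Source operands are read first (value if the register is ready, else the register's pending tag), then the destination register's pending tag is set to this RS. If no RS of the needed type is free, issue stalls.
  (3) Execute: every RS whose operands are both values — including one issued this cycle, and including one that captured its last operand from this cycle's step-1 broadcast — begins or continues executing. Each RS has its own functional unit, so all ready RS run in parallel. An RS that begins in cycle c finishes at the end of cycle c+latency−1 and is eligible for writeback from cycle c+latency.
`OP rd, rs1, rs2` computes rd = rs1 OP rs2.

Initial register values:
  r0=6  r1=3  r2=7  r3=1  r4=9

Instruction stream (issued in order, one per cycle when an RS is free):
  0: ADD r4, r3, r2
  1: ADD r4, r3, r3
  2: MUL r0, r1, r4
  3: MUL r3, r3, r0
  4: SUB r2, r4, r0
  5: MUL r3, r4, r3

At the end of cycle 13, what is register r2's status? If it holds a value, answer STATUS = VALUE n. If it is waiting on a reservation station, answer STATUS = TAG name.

STATUS = VALUE -4

cycle 1: issue ADD r4<-Add1 // r0:6,r1:3,r2:7,r3:1,r4:Add1
cycle 2: issue ADD r4<-Add2 // r0:6,r1:3,r2:7,r3:1,r4:Add2
cycle 3: CDB Add1=8; issue MUL r0<-Mul1 // r0:Mul1,r1:3,r2:7,r3:1,r4:Add2
cycle 4: CDB Add2=2; issue MUL r3<-Mul2 // r0:Mul1,r1:3,r2:7,r3:Mul2,r4:2
cycle 5: issue SUB r2<-Add1 // r0:Mul1,r1:3,r2:Add1,r3:Mul2,r4:2
cycle 6: stall // r0:Mul1,r1:3,r2:Add1,r3:Mul2,r4:2
cycle 7: stall // r0:Mul1,r1:3,r2:Add1,r3:Mul2,r4:2
cycle 8: CDB Mul1=6; issue MUL r3<-Mul1 // r0:6,r1:3,r2:Add1,r3:Mul1,r4:2
cycle 9: - // r0:6,r1:3,r2:Add1,r3:Mul1,r4:2
cycle 10: CDB Add1=-4 // r0:6,r1:3,r2:-4,r3:Mul1,r4:2
cycle 11: - // r0:6,r1:3,r2:-4,r3:Mul1,r4:2
cycle 12: CDB Mul2=6 // r0:6,r1:3,r2:-4,r3:Mul1,r4:2
cycle 13: - // r0:6,r1:3,r2:-4,r3:Mul1,r4:2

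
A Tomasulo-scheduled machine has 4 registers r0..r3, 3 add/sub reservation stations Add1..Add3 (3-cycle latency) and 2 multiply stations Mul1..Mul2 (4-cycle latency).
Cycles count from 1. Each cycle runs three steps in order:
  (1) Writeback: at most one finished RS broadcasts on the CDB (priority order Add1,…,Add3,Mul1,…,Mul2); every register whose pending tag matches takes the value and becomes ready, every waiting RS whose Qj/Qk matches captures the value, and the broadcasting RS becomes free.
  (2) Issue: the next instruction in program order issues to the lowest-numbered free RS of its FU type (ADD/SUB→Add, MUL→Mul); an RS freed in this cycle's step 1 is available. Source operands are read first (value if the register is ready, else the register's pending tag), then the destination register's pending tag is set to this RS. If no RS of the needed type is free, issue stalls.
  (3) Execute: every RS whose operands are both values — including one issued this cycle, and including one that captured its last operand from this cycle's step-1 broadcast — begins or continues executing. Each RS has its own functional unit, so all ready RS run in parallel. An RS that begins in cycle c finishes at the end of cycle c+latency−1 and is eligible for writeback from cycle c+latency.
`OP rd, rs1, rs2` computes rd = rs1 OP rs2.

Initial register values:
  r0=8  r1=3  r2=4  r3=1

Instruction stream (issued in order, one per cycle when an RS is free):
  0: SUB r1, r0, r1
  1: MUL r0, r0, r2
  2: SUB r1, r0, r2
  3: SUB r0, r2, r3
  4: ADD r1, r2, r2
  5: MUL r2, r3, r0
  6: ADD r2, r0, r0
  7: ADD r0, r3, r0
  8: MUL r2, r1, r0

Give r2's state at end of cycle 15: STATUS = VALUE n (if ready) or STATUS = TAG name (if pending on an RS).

STATUS = VALUE 32

c1: issue SUB r1<-Add1 | r0:8,r1:Add1,r2:4,r3:1
c2: issue MUL r0<-Mul1 | r0:Mul1,r1:Add1,r2:4,r3:1
c3: issue SUB r1<-Add2 | r0:Mul1,r1:Add2,r2:4,r3:1
c4: CDB Add1=5; issue SUB r0<-Add1 | r0:Add1,r1:Add2,r2:4,r3:1
c5: issue ADD r1<-Add3 | r0:Add1,r1:Add3,r2:4,r3:1
c6: CDB Mul1=32; issue MUL r2<-Mul1 | r0:Add1,r1:Add3,r2:Mul1,r3:1
c7: CDB Add1=3; issue ADD r2<-Add1 | r0:3,r1:Add3,r2:Add1,r3:1
c8: CDB Add3=8; issue ADD r0<-Add3 | r0:Add3,r1:8,r2:Add1,r3:1
c9: CDB Add2=28; issue MUL r2<-Mul2 | r0:Add3,r1:8,r2:Mul2,r3:1
c10: CDB Add1=6 | r0:Add3,r1:8,r2:Mul2,r3:1
c11: CDB Add3=4 | r0:4,r1:8,r2:Mul2,r3:1
c12: CDB Mul1=3 | r0:4,r1:8,r2:Mul2,r3:1
c13: - | r0:4,r1:8,r2:Mul2,r3:1
c14: - | r0:4,r1:8,r2:Mul2,r3:1
c15: CDB Mul2=32 | r0:4,r1:8,r2:32,r3:1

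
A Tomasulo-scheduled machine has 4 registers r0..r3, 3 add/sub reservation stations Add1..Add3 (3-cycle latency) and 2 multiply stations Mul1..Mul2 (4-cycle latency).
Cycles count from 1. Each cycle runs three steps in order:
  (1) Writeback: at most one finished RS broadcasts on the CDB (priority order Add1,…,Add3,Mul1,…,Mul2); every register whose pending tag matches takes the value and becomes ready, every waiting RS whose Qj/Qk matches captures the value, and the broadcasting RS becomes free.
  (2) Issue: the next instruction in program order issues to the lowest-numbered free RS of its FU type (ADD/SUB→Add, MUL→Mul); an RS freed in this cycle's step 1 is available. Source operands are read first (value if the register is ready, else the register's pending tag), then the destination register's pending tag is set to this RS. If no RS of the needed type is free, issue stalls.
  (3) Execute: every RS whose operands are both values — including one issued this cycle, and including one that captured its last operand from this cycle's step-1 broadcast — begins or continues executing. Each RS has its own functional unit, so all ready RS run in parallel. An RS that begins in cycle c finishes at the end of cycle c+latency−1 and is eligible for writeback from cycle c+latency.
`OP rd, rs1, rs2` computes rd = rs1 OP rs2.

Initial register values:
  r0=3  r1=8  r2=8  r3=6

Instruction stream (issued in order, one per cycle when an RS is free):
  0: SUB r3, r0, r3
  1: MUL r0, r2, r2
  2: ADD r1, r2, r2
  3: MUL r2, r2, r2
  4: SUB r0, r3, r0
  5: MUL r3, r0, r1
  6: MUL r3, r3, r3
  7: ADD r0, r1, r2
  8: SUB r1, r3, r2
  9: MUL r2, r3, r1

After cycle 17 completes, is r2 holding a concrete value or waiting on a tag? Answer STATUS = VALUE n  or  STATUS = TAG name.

STATUS = TAG Mul1

c1: issue SUB r3<-Add1 | r0:3,r1:8,r2:8,r3:Add1
c2: issue MUL r0<-Mul1 | r0:Mul1,r1:8,r2:8,r3:Add1
c3: issue ADD r1<-Add2 | r0:Mul1,r1:Add2,r2:8,r3:Add1
c4: CDB Add1=-3; issue MUL r2<-Mul2 | r0:Mul1,r1:Add2,r2:Mul2,r3:-3
c5: issue SUB r0<-Add1 | r0:Add1,r1:Add2,r2:Mul2,r3:-3
c6: CDB Add2=16; stall | r0:Add1,r1:16,r2:Mul2,r3:-3
c7: CDB Mul1=64; issue MUL r3<-Mul1 | r0:Add1,r1:16,r2:Mul2,r3:Mul1
c8: CDB Mul2=64; issue MUL r3<-Mul2 | r0:Add1,r1:16,r2:64,r3:Mul2
c9: issue ADD r0<-Add2 | r0:Add2,r1:16,r2:64,r3:Mul2
c10: CDB Add1=-67; issue SUB r1<-Add1 | r0:Add2,r1:Add1,r2:64,r3:Mul2
c11: stall | r0:Add2,r1:Add1,r2:64,r3:Mul2
c12: CDB Add2=80; stall | r0:80,r1:Add1,r2:64,r3:Mul2
c13: stall | r0:80,r1:Add1,r2:64,r3:Mul2
c14: CDB Mul1=-1072; issue MUL r2<-Mul1 | r0:80,r1:Add1,r2:Mul1,r3:Mul2
c15: - | r0:80,r1:Add1,r2:Mul1,r3:Mul2
c16: - | r0:80,r1:Add1,r2:Mul1,r3:Mul2
c17: - | r0:80,r1:Add1,r2:Mul1,r3:Mul2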